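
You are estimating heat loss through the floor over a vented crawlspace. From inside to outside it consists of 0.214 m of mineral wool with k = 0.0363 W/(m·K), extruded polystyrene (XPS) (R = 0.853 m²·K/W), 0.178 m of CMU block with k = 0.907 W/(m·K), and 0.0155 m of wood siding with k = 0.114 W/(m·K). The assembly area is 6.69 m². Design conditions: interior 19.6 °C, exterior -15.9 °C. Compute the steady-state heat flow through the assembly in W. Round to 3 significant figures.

33.5 W

0.214/0.0363 = 5.895
0.178/0.907 = 0.1963
0.0155/0.114 = 0.136
R_total = 5.895 + 0.853 + 0.1963 + 0.136 = 7.081 m²·K/W
Q = A·ΔT/R = 6.69 × (19.6 − (-15.9)) / 7.081 = 33.54 W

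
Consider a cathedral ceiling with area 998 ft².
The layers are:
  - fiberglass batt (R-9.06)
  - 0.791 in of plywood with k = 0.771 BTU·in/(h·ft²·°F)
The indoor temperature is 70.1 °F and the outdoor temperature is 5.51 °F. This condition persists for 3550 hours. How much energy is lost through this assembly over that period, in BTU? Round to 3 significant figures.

22700000 BTU

0.791/0.771 = 1.026
R_total = 9.06 + 1.026 = 10.09 ft²·°F·h/BTU
Q = 998 × (70.1 − 5.51) / 10.09 = 6391 BTU/h
E = 6391 × 3550 = 22690000 BTU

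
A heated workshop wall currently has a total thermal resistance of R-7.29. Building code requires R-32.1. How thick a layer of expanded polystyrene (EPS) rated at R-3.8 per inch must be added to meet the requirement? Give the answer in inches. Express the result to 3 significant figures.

ΔR = 32.1 − 7.29 = 24.81 ft²·°F·h/BTU
L = ΔR / (R/in) = 24.81/3.8 = 6.529 in

6.53 in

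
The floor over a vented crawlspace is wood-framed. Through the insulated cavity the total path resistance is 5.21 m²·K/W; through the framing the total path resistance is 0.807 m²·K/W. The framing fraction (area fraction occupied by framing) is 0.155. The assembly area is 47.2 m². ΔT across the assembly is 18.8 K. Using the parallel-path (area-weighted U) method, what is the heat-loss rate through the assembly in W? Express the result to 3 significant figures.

314 W

U_eff = 0.845/5.21 + 0.155/0.807 = 0.1622 + 0.1921 = 0.3543
R_eff = 1/U_eff = 2.823 m²·K/W
Q = 47.2 × 18.8 / 2.823 = 314.4 W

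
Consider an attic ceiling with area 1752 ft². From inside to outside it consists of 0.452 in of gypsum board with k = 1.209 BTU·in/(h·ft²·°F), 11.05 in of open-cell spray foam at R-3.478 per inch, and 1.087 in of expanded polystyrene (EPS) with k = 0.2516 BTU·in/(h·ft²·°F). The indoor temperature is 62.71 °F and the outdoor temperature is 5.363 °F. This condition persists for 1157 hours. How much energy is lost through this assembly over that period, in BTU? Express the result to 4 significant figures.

2695000 BTU

0.452/1.209 = 0.37386
11.05 × 3.478 = 38.432
1.087/0.2516 = 4.3203
R_total = 0.37386 + 38.432 + 4.3203 = 43.126 ft²·°F·h/BTU
Q = 1752 × (62.71 − 5.363) / 43.126 = 2329.7 BTU/h
E = 2329.7 × 1157 = 2695500 BTU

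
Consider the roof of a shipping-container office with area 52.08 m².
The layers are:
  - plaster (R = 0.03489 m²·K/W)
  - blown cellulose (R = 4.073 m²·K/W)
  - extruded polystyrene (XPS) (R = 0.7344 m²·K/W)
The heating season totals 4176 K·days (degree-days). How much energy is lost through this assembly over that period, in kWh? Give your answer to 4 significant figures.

1078 kWh

R_total = 0.03489 + 4.073 + 0.7344 = 4.8423 m²·K/W
E = A × HDD × 24 / R / 1000 = 52.08 × 4176 × 24 / 4.8423 / 1000 = 1077.9 kWh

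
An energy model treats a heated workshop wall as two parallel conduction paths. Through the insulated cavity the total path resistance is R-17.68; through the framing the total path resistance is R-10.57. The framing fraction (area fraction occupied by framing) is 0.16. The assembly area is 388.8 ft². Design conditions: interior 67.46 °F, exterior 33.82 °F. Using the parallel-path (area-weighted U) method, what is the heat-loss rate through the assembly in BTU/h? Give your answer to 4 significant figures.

819.4 BTU/h

U_eff = 0.84/17.68 + 0.16/10.57 = 0.047511 + 0.015137 = 0.062648
R_eff = 1/U_eff = 15.962 ft²·°F·h/BTU
Q = 388.8 × (67.46 − 33.82) / 15.962 = 819.39 BTU/h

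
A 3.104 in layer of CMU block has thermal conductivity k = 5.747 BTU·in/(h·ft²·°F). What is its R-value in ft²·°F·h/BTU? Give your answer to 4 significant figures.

R = L/k = 3.104/5.747 = 0.54011 ft²·°F·h/BTU

0.5401 ft²·°F·h/BTU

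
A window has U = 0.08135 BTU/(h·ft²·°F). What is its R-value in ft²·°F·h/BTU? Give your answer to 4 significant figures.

R = 1/U = 1/0.08135 = 12.293

12.29 ft²·°F·h/BTU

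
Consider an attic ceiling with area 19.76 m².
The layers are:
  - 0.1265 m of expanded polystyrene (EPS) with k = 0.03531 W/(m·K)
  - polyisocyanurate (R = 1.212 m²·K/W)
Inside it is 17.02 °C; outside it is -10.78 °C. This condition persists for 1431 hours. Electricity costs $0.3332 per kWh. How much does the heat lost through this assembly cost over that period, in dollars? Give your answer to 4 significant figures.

54.63 dollars

0.1265/0.03531 = 3.5826
R_total = 3.5826 + 1.212 = 4.7946 m²·K/W
Q = 19.76 × (17.02 − (-10.78)) / 4.7946 = 114.57 W
E = 114.57 W × 1431 h / 1000 = 163.95 kWh
Cost = 163.95 × 0.3332 = $54.63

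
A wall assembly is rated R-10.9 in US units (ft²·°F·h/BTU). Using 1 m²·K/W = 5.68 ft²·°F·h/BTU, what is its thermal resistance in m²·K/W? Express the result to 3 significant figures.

1.92 m²·K/W

R_SI = 10.9/5.68 = 1.919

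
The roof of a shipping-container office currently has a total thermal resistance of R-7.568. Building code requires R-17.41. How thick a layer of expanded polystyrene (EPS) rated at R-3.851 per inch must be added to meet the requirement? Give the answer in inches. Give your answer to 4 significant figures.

ΔR = 17.41 − 7.568 = 9.842 ft²·°F·h/BTU
L = ΔR / (R/in) = 9.842/3.851 = 2.5557 in

2.556 in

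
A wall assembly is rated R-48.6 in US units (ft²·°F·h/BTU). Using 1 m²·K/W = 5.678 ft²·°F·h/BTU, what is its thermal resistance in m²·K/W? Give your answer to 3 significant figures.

R_SI = 48.6/5.678 = 8.559

8.56 m²·K/W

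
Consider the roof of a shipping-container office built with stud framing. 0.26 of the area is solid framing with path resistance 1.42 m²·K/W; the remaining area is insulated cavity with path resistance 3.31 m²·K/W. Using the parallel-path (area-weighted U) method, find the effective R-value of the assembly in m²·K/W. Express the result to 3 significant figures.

2.46 m²·K/W

U_eff = 0.74/3.31 + 0.26/1.42 = 0.2236 + 0.1831 = 0.4067
R_eff = 1/U_eff = 2.459 m²·K/W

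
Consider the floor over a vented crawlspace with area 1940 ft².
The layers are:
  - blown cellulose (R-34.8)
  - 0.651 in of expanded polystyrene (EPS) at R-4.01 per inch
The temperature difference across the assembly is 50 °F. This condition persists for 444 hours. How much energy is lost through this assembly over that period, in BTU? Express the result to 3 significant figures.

1150000 BTU

0.651 × 4.01 = 2.611
R_total = 34.8 + 2.611 = 37.41 ft²·°F·h/BTU
Q = 1940 × 50 / 37.41 = 2593 BTU/h
E = 2593 × 444 = 1151000 BTU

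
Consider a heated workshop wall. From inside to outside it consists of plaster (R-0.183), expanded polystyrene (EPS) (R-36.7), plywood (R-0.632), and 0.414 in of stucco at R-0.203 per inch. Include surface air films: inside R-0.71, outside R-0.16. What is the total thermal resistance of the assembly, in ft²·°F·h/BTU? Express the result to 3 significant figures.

38.5 ft²·°F·h/BTU

0.414 × 0.203 = 0.08404
R_total = 0.71 + 0.183 + 36.7 + 0.632 + 0.08404 + 0.16 = 38.47 ft²·°F·h/BTU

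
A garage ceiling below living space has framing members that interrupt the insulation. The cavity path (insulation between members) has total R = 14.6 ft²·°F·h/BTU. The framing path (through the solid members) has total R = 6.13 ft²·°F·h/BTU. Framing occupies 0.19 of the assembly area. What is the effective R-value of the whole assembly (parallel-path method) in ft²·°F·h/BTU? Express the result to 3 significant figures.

U_eff = 0.81/14.6 + 0.19/6.13 = 0.05548 + 0.031 = 0.08647
R_eff = 1/U_eff = 11.56 ft²·°F·h/BTU

11.6 ft²·°F·h/BTU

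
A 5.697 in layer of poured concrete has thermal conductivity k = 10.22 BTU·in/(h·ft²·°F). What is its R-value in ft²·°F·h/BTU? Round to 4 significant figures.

R = L/k = 5.697/10.22 = 0.55744 ft²·°F·h/BTU

0.5574 ft²·°F·h/BTU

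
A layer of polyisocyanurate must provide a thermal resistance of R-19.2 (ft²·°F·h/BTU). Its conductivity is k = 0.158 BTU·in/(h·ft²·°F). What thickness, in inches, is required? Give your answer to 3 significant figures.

L = R × k = 19.2 × 0.158 = 3.034 in

3.03 in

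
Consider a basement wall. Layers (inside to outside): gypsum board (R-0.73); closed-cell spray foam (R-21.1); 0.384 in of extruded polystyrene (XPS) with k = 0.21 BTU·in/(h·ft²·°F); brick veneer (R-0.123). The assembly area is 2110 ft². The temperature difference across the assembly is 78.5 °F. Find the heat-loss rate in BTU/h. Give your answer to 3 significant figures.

0.384/0.21 = 1.829
R_total = 0.73 + 21.1 + 1.829 + 0.123 = 23.78 ft²·°F·h/BTU
Q = A·ΔT/R = 2110 × 78.5 / 23.78 = 6965 BTU/h

6960 BTU/h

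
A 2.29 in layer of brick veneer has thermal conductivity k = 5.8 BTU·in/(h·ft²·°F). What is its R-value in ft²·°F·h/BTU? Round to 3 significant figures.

0.395 ft²·°F·h/BTU

R = L/k = 2.29/5.8 = 0.3948 ft²·°F·h/BTU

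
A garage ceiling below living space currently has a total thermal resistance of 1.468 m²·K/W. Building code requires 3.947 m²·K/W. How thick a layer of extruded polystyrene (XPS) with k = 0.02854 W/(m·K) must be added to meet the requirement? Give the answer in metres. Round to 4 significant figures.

0.07075 m

ΔR = 3.947 − 1.468 = 2.479 m²·K/W
L = ΔR × k = 2.479 × 0.02854 = 0.070751 m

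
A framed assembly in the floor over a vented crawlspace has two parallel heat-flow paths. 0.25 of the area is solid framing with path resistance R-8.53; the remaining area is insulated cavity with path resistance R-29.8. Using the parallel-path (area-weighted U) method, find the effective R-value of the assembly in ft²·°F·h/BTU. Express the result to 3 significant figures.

18.4 ft²·°F·h/BTU

U_eff = 0.75/29.8 + 0.25/8.53 = 0.02517 + 0.02931 = 0.05448
R_eff = 1/U_eff = 18.36 ft²·°F·h/BTU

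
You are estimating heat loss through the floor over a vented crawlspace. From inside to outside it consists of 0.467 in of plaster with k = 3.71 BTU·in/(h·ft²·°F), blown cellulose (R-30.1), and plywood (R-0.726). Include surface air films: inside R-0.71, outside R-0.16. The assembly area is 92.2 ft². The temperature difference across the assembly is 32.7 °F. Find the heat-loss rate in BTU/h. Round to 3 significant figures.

94.7 BTU/h

0.467/3.71 = 0.1259
R_total = 0.71 + 0.1259 + 30.1 + 0.726 + 0.16 = 31.82 ft²·°F·h/BTU
Q = A·ΔT/R = 92.2 × 32.7 / 31.82 = 94.74 BTU/h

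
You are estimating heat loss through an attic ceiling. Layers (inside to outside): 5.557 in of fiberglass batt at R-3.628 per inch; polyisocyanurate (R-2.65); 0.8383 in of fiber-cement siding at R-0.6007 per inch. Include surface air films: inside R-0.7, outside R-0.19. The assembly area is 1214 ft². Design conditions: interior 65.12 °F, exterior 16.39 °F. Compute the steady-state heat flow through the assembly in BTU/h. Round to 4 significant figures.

2444 BTU/h

5.557 × 3.628 = 20.161
0.8383 × 0.6007 = 0.50357
R_total = 0.7 + 20.161 + 2.65 + 0.50357 + 0.19 = 24.204 ft²·°F·h/BTU
Q = A·ΔT/R = 1214 × (65.12 − 16.39) / 24.204 = 2444.1 BTU/h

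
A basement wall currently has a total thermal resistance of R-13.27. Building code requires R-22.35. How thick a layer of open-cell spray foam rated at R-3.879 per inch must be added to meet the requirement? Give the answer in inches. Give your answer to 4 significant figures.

2.341 in

ΔR = 22.35 − 13.27 = 9.08 ft²·°F·h/BTU
L = ΔR / (R/in) = 9.08/3.879 = 2.3408 in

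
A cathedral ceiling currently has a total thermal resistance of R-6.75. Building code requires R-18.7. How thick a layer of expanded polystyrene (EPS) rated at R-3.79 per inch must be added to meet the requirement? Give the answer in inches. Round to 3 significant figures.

3.15 in

ΔR = 18.7 − 6.75 = 11.95 ft²·°F·h/BTU
L = ΔR / (R/in) = 11.95/3.79 = 3.153 in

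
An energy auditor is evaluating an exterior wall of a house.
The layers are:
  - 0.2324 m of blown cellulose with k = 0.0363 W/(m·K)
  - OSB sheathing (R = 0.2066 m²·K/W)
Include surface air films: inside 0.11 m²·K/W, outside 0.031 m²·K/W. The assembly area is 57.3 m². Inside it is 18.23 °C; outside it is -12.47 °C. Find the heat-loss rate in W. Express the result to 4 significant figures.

260.6 W

0.2324/0.0363 = 6.4022
R_total = 0.11 + 6.4022 + 0.2066 + 0.031 = 6.7498 m²·K/W
Q = A·ΔT/R = 57.3 × (18.23 − (-12.47)) / 6.7498 = 260.62 W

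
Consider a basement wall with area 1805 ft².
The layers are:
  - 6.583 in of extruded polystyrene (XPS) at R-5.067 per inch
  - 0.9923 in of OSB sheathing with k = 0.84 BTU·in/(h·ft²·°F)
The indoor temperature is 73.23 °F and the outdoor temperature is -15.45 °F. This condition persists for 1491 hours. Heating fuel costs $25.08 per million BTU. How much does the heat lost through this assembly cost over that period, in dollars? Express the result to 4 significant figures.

6.583 × 5.067 = 33.356
0.9923/0.84 = 1.1813
R_total = 33.356 + 1.1813 = 34.537 ft²·°F·h/BTU
Q = 1805 × (73.23 − (-15.45)) / 34.537 = 4634.6 BTU/h
E = 4634.6 × 1491 = 6910200 BTU
Cost = 6910200/10⁶ × 25.08 = $173.31

173.3 dollars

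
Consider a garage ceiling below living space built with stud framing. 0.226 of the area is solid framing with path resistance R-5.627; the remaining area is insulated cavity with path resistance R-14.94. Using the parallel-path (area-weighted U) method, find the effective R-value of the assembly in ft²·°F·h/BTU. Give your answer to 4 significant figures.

10.87 ft²·°F·h/BTU

U_eff = 0.774/14.94 + 0.226/5.627 = 0.051807 + 0.040163 = 0.091971
R_eff = 1/U_eff = 10.873 ft²·°F·h/BTU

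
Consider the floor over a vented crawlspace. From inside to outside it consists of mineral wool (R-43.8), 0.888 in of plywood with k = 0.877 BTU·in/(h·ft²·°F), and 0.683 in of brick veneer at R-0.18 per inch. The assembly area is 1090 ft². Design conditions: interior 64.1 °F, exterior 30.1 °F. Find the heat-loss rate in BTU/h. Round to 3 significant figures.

825 BTU/h

0.888/0.877 = 1.013
0.683 × 0.18 = 0.1229
R_total = 43.8 + 1.013 + 0.1229 = 44.94 ft²·°F·h/BTU
Q = A·ΔT/R = 1090 × (64.1 − 30.1) / 44.94 = 824.7 BTU/h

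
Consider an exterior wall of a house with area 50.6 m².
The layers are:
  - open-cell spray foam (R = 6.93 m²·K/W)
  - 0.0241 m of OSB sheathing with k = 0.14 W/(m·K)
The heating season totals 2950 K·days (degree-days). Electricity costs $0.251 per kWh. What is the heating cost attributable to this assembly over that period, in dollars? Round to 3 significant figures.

127 dollars

0.0241/0.14 = 0.1721
R_total = 6.93 + 0.1721 = 7.102 m²·K/W
E = A × HDD × 24 / R / 1000 = 50.6 × 2950 × 24 / 7.102 / 1000 = 504.4 kWh
Cost = 504.4 × 0.251 = $126.6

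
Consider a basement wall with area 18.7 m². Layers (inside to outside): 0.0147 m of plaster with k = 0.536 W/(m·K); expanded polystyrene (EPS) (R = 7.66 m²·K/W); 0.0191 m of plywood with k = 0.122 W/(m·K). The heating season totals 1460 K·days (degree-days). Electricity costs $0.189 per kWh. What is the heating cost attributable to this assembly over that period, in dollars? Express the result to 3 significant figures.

0.0147/0.536 = 0.02743
0.0191/0.122 = 0.1566
R_total = 0.02743 + 7.66 + 0.1566 = 7.844 m²·K/W
E = A × HDD × 24 / R / 1000 = 18.7 × 1460 × 24 / 7.844 / 1000 = 83.54 kWh
Cost = 83.54 × 0.189 = $15.79

15.8 dollars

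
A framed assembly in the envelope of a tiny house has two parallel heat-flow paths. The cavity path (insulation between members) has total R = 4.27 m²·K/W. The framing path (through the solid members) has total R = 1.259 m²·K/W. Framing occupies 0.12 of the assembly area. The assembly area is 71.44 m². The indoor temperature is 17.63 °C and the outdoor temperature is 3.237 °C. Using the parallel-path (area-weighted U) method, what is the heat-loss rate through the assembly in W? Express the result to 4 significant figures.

309.9 W

U_eff = 0.88/4.27 + 0.12/1.259 = 0.20609 + 0.095314 = 0.3014
R_eff = 1/U_eff = 3.3178 m²·K/W
Q = 71.44 × (17.63 − 3.237) / 3.3178 = 309.91 W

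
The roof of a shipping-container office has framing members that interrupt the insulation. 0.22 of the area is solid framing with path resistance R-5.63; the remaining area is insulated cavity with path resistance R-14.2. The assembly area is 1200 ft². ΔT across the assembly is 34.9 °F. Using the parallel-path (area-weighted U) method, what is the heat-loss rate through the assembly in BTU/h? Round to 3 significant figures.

U_eff = 0.78/14.2 + 0.22/5.63 = 0.05493 + 0.03908 = 0.09401
R_eff = 1/U_eff = 10.64 ft²·°F·h/BTU
Q = 1200 × 34.9 / 10.64 = 3937 BTU/h

3940 BTU/h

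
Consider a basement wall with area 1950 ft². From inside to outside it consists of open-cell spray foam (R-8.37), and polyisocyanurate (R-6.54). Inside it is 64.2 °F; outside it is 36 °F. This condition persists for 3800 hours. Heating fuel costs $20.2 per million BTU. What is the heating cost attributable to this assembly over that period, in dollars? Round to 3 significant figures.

R_total = 8.37 + 6.54 = 14.91 ft²·°F·h/BTU
Q = 1950 × (64.2 − 36) / 14.91 = 3688 BTU/h
E = 3688 × 3800 = 14010000 BTU
Cost = 14010000/10⁶ × 20.2 = $283.1

283 dollars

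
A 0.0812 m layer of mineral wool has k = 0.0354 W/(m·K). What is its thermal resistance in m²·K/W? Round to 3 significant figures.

2.29 m²·K/W

R = L/k = 0.0812/0.0354 = 2.294 m²·K/W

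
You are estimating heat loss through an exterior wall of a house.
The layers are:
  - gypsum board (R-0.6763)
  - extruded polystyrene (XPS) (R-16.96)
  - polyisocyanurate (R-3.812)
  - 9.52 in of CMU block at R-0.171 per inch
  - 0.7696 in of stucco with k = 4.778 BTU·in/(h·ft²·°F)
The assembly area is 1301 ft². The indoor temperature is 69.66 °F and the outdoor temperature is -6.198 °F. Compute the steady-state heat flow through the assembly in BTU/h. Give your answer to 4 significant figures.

4247 BTU/h

9.52 × 0.171 = 1.6279
0.7696/4.778 = 0.16107
R_total = 0.6763 + 16.96 + 3.812 + 1.6279 + 0.16107 = 23.237 ft²·°F·h/BTU
Q = A·ΔT/R = 1301 × (69.66 − (-6.198)) / 23.237 = 4247.1 BTU/h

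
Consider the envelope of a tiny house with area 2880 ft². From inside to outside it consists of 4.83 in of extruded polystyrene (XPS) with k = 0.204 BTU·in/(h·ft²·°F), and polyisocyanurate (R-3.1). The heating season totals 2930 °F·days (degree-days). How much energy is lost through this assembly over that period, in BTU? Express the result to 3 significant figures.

7560000 BTU

4.83/0.204 = 23.68
R_total = 23.68 + 3.1 = 26.78 ft²·°F·h/BTU
E = A × HDD × 24 / R = 2880 × 2930 × 24 / 26.78 = 7563000 BTU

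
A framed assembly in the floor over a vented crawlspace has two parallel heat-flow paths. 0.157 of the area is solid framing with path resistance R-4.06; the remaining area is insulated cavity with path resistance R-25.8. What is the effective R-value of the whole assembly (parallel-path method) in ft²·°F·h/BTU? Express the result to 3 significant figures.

14.0 ft²·°F·h/BTU

U_eff = 0.843/25.8 + 0.157/4.06 = 0.03267 + 0.03867 = 0.07134
R_eff = 1/U_eff = 14.02 ft²·°F·h/BTU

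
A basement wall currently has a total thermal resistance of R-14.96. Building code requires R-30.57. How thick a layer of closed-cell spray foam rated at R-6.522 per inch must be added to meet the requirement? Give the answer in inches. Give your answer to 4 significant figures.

2.393 in

ΔR = 30.57 − 14.96 = 15.61 ft²·°F·h/BTU
L = ΔR / (R/in) = 15.61/6.522 = 2.3934 in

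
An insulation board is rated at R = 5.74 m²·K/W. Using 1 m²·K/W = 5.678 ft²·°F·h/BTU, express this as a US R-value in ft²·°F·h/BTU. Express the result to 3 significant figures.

32.6 ft²·°F·h/BTU

R_US = 5.74 × 5.678 = 32.59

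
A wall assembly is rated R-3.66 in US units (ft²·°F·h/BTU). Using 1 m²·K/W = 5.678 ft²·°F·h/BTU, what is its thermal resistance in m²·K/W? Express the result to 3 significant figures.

0.645 m²·K/W

R_SI = 3.66/5.678 = 0.6446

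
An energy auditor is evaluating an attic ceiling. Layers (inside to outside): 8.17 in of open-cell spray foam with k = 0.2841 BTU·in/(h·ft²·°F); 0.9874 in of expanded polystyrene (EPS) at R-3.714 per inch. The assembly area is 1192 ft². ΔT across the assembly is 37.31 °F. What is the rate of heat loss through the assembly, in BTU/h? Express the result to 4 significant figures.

8.17/0.2841 = 28.757
0.9874 × 3.714 = 3.6672
R_total = 28.757 + 3.6672 = 32.425 ft²·°F·h/BTU
Q = A·ΔT/R = 1192 × 37.31 / 32.425 = 1371.6 BTU/h

1372 BTU/h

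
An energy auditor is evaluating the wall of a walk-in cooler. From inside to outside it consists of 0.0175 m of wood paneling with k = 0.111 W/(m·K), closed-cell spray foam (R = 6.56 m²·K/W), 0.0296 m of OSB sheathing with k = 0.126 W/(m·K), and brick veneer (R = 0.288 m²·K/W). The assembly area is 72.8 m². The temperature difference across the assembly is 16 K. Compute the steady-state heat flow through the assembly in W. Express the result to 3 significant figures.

0.0175/0.111 = 0.1577
0.0296/0.126 = 0.2349
R_total = 0.1577 + 6.56 + 0.2349 + 0.288 = 7.241 m²·K/W
Q = A·ΔT/R = 72.8 × 16 / 7.241 = 160.9 W

161 W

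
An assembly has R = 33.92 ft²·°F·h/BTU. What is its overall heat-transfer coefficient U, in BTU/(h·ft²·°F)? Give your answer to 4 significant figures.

0.02948 BTU/(h·ft²·°F)

U = 1/R = 1/33.92 = 0.029481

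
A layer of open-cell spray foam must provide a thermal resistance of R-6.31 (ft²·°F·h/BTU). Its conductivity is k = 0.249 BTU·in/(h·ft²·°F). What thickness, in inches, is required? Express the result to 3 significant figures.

L = R × k = 6.31 × 0.249 = 1.571 in

1.57 in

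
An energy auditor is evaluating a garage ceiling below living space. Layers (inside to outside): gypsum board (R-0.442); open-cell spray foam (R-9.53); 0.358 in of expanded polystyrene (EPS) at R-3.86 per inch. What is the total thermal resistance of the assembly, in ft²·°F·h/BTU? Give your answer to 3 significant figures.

11.4 ft²·°F·h/BTU

0.358 × 3.86 = 1.382
R_total = 0.442 + 9.53 + 1.382 = 11.35 ft²·°F·h/BTU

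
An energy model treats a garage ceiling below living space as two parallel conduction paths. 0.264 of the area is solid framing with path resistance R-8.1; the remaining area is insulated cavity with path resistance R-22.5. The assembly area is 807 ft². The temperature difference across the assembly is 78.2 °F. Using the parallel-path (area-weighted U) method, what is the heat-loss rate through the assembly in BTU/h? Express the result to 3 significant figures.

4120 BTU/h

U_eff = 0.736/22.5 + 0.264/8.1 = 0.03271 + 0.03259 = 0.0653
R_eff = 1/U_eff = 15.31 ft²·°F·h/BTU
Q = 807 × 78.2 / 15.31 = 4121 BTU/h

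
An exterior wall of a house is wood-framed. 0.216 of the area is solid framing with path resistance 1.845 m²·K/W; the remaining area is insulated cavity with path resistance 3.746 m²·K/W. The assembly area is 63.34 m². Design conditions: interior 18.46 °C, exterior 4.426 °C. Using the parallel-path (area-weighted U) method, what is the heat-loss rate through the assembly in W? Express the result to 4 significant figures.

290.1 W

U_eff = 0.784/3.746 + 0.216/1.845 = 0.20929 + 0.11707 = 0.32636
R_eff = 1/U_eff = 3.0641 m²·K/W
Q = 63.34 × (18.46 − 4.426) / 3.0641 = 290.11 W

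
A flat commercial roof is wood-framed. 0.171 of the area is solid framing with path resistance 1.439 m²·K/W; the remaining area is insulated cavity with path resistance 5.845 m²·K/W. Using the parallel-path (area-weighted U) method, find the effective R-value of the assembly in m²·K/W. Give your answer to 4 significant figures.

3.836 m²·K/W

U_eff = 0.829/5.845 + 0.171/1.439 = 0.14183 + 0.11883 = 0.26066
R_eff = 1/U_eff = 3.8364 m²·K/W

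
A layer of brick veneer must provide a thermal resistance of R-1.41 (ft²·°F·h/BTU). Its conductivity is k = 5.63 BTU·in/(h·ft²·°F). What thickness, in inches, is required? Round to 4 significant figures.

L = R × k = 1.41 × 5.63 = 7.9383 in

7.938 in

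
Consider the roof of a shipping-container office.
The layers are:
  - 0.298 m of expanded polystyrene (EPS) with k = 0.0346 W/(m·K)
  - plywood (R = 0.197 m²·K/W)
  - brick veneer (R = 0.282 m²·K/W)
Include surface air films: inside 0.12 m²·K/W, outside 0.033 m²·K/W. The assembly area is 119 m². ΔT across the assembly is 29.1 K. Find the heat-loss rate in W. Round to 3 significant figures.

375 W

0.298/0.0346 = 8.613
R_total = 0.12 + 8.613 + 0.197 + 0.282 + 0.033 = 9.245 m²·K/W
Q = A·ΔT/R = 119 × 29.1 / 9.245 = 374.6 W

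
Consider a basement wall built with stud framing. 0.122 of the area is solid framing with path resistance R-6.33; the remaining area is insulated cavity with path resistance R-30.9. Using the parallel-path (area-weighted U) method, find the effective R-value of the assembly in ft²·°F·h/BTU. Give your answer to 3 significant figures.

21.0 ft²·°F·h/BTU

U_eff = 0.878/30.9 + 0.122/6.33 = 0.02841 + 0.01927 = 0.04769
R_eff = 1/U_eff = 20.97 ft²·°F·h/BTU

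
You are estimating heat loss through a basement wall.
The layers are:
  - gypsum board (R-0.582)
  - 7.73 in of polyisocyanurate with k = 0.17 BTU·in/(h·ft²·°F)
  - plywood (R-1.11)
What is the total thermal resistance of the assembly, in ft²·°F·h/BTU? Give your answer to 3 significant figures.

47.2 ft²·°F·h/BTU

7.73/0.17 = 45.47
R_total = 0.582 + 45.47 + 1.11 = 47.16 ft²·°F·h/BTU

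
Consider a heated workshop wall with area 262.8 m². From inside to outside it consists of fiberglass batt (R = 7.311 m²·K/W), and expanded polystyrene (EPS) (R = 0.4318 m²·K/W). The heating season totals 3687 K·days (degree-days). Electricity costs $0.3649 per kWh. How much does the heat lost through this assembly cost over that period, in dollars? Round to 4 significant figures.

1096 dollars

R_total = 7.311 + 0.4318 = 7.7428 m²·K/W
E = A × HDD × 24 / R / 1000 = 262.8 × 3687 × 24 / 7.7428 / 1000 = 3003.4 kWh
Cost = 3003.4 × 0.3649 = $1095.9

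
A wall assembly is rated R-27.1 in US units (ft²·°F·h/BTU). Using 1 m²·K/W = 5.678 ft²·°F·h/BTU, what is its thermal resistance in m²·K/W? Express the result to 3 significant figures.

4.77 m²·K/W

R_SI = 27.1/5.678 = 4.773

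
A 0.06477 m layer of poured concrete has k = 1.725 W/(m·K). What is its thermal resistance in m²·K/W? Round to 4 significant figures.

0.03755 m²·K/W

R = L/k = 0.06477/1.725 = 0.037548 m²·K/W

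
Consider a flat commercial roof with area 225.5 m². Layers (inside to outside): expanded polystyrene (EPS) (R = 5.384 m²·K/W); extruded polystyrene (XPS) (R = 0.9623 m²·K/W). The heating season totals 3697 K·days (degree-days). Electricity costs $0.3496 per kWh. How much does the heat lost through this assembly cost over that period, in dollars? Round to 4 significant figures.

R_total = 5.384 + 0.9623 = 6.3463 m²·K/W
E = A × HDD × 24 / R / 1000 = 225.5 × 3697 × 24 / 6.3463 / 1000 = 3152.7 kWh
Cost = 3152.7 × 0.3496 = $1102.2

1102 dollars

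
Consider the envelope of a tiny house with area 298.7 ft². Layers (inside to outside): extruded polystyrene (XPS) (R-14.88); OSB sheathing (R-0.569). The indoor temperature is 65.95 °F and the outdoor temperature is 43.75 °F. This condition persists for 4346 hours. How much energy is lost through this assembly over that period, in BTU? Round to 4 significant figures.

1865000 BTU

R_total = 14.88 + 0.569 = 15.449 ft²·°F·h/BTU
Q = 298.7 × (65.95 − 43.75) / 15.449 = 429.23 BTU/h
E = 429.23 × 4346 = 1865400 BTU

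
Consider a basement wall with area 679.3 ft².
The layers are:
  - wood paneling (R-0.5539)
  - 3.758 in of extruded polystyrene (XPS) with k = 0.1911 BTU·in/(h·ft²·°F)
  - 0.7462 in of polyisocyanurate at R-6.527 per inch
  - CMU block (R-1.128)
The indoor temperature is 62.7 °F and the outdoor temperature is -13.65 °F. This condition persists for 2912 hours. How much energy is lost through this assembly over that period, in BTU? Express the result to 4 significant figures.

5761000 BTU

3.758/0.1911 = 19.665
0.7462 × 6.527 = 4.8704
R_total = 0.5539 + 19.665 + 4.8704 + 1.128 = 26.217 ft²·°F·h/BTU
Q = 679.3 × (62.7 − (-13.65)) / 26.217 = 1978.2 BTU/h
E = 1978.2 × 2912 = 5760700 BTU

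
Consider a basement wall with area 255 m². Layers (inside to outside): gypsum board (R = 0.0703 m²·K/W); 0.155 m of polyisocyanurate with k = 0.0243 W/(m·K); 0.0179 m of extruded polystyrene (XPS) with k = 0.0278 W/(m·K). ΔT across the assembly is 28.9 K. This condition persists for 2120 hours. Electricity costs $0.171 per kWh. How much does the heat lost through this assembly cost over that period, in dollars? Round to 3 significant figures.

377 dollars

0.155/0.0243 = 6.379
0.0179/0.0278 = 0.6439
R_total = 0.0703 + 6.379 + 0.6439 = 7.093 m²·K/W
Q = 255 × 28.9 / 7.093 = 1039 W
E = 1039 W × 2120 h / 1000 = 2203 kWh
Cost = 2203 × 0.171 = $376.7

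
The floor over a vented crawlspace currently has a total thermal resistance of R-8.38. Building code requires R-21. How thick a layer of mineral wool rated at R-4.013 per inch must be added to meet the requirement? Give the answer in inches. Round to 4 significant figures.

ΔR = 21 − 8.38 = 12.62 ft²·°F·h/BTU
L = ΔR / (R/in) = 12.62/4.013 = 3.1448 in

3.145 in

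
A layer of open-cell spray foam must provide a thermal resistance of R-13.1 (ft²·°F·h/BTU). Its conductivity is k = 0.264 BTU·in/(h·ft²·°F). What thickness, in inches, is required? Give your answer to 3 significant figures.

3.46 in

L = R × k = 13.1 × 0.264 = 3.458 in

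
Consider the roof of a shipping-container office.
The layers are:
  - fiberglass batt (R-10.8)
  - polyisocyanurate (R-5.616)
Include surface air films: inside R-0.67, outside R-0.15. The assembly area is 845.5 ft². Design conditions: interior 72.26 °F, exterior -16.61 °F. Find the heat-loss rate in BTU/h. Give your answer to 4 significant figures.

4359 BTU/h

R_total = 0.67 + 10.8 + 5.616 + 0.15 = 17.236 ft²·°F·h/BTU
Q = A·ΔT/R = 845.5 × (72.26 − (-16.61)) / 17.236 = 4359.5 BTU/h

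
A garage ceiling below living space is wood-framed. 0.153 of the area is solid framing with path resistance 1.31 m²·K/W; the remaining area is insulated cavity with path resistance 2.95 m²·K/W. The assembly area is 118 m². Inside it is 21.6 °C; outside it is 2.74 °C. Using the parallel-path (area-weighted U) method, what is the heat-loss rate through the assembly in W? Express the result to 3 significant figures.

U_eff = 0.847/2.95 + 0.153/1.31 = 0.2871 + 0.1168 = 0.4039
R_eff = 1/U_eff = 2.476 m²·K/W
Q = 118 × (21.6 − 2.74) / 2.476 = 898.9 W

899 W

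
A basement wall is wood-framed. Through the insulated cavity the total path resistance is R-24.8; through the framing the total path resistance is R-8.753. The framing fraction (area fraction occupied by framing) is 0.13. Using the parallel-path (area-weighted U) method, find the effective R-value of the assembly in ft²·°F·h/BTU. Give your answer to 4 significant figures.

20.03 ft²·°F·h/BTU

U_eff = 0.87/24.8 + 0.13/8.753 = 0.035081 + 0.014852 = 0.049933
R_eff = 1/U_eff = 20.027 ft²·°F·h/BTU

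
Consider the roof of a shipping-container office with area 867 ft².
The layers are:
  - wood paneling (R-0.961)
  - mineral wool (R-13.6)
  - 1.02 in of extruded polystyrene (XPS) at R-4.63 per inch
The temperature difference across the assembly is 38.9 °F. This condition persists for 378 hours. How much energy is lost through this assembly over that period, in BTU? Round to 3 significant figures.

1.02 × 4.63 = 4.723
R_total = 0.961 + 13.6 + 4.723 = 19.28 ft²·°F·h/BTU
Q = 867 × 38.9 / 19.28 = 1749 BTU/h
E = 1749 × 378 = 661100 BTU

661000 BTU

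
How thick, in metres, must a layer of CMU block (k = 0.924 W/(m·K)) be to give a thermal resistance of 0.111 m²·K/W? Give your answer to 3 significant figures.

0.103 m

L = R·k = 0.111 × 0.924 = 0.1026 m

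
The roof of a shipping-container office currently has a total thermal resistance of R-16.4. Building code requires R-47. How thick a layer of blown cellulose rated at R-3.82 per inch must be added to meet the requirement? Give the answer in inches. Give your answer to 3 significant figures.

ΔR = 47 − 16.4 = 30.6 ft²·°F·h/BTU
L = ΔR / (R/in) = 30.6/3.82 = 8.01 in

8.01 in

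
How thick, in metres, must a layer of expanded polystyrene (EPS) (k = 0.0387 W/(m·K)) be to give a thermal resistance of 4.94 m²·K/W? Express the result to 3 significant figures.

0.191 m

L = R·k = 4.94 × 0.0387 = 0.1912 m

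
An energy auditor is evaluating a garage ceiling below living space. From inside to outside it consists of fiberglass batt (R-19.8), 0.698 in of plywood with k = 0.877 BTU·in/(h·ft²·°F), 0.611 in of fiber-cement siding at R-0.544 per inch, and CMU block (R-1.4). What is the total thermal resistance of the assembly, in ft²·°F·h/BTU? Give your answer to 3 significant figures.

22.3 ft²·°F·h/BTU

0.698/0.877 = 0.7959
0.611 × 0.544 = 0.3324
R_total = 19.8 + 0.7959 + 0.3324 + 1.4 = 22.33 ft²·°F·h/BTU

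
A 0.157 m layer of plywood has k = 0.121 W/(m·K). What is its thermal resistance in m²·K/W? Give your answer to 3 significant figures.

1.30 m²·K/W

R = L/k = 0.157/0.121 = 1.298 m²·K/W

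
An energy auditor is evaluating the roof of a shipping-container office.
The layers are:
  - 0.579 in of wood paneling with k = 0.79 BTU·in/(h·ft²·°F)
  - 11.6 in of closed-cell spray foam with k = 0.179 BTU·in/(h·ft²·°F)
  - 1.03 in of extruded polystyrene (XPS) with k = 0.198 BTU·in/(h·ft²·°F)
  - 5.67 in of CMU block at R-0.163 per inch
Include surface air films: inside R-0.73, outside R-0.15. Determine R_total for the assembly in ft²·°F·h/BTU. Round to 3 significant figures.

72.5 ft²·°F·h/BTU

0.579/0.79 = 0.7329
11.6/0.179 = 64.8
1.03/0.198 = 5.202
5.67 × 0.163 = 0.9242
R_total = 0.73 + 0.7329 + 64.8 + 5.202 + 0.9242 + 0.15 = 72.54 ft²·°F·h/BTU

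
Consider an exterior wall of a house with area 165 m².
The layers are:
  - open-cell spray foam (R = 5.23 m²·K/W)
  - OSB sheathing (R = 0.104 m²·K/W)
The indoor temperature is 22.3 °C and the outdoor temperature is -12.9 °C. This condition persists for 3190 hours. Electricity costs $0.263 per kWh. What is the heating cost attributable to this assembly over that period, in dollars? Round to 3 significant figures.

R_total = 5.23 + 0.104 = 5.334 m²·K/W
Q = 165 × (22.3 − (-12.9)) / 5.334 = 1089 W
E = 1089 W × 3190 h / 1000 = 3473 kWh
Cost = 3473 × 0.263 = $913.5

914 dollars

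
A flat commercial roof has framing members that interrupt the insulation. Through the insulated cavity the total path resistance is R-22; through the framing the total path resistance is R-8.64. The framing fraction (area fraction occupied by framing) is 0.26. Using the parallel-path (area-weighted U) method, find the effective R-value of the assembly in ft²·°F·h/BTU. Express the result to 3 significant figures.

U_eff = 0.74/22 + 0.26/8.64 = 0.03364 + 0.03009 = 0.06373
R_eff = 1/U_eff = 15.69 ft²·°F·h/BTU

15.7 ft²·°F·h/BTU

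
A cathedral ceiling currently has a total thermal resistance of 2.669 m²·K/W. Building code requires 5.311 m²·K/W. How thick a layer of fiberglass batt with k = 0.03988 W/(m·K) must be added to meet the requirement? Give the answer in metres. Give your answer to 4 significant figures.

ΔR = 5.311 − 2.669 = 2.642 m²·K/W
L = ΔR × k = 2.642 × 0.03988 = 0.10536 m

0.1054 m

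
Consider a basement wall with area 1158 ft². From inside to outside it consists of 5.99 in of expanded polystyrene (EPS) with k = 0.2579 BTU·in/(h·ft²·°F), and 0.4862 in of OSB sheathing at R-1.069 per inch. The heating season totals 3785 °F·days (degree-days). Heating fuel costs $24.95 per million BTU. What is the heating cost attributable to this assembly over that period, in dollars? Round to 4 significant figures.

5.99/0.2579 = 23.226
0.4862 × 1.069 = 0.51975
R_total = 23.226 + 0.51975 = 23.746 ft²·°F·h/BTU
E = A × HDD × 24 / R = 1158 × 3785 × 24 / 23.746 = 4429900 BTU
Cost = 4429900/10⁶ × 24.95 = $110.53

110.5 dollars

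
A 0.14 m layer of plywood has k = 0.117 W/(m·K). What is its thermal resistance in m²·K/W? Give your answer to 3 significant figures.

R = L/k = 0.14/0.117 = 1.197 m²·K/W

1.20 m²·K/W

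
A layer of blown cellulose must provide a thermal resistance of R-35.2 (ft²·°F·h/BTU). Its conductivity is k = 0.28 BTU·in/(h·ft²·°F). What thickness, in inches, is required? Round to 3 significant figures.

L = R × k = 35.2 × 0.28 = 9.856 in

9.86 in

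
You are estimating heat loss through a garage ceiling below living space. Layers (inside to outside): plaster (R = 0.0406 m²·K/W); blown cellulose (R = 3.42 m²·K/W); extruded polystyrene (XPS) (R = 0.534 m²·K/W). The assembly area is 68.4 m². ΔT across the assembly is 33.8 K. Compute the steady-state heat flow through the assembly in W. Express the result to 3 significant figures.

579 W

R_total = 0.0406 + 3.42 + 0.534 = 3.995 m²·K/W
Q = A·ΔT/R = 68.4 × 33.8 / 3.995 = 578.8 W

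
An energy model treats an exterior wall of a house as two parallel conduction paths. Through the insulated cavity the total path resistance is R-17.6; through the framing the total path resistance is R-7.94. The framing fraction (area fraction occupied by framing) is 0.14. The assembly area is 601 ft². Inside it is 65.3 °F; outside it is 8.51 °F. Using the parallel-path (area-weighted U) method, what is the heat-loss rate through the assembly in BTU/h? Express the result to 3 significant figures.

U_eff = 0.86/17.6 + 0.14/7.94 = 0.04886 + 0.01763 = 0.0665
R_eff = 1/U_eff = 15.04 ft²·°F·h/BTU
Q = 601 × (65.3 − 8.51) / 15.04 = 2270 BTU/h

2270 BTU/h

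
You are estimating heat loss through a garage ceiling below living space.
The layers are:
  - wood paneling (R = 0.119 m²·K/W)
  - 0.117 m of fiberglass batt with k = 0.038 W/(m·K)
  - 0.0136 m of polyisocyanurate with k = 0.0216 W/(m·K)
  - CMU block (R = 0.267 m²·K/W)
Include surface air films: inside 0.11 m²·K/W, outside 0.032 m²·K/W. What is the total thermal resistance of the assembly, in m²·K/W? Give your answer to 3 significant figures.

4.24 m²·K/W

0.117/0.038 = 3.079
0.0136/0.0216 = 0.6296
R_total = 0.11 + 0.119 + 3.079 + 0.6296 + 0.267 + 0.032 = 4.237 m²·K/W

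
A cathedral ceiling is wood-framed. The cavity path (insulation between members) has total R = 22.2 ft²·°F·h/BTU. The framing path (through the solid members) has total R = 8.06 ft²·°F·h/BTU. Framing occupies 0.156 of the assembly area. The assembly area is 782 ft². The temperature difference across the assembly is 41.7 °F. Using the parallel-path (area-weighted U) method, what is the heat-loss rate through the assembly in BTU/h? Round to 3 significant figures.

U_eff = 0.844/22.2 + 0.156/8.06 = 0.03802 + 0.01935 = 0.05737
R_eff = 1/U_eff = 17.43 ft²·°F·h/BTU
Q = 782 × 41.7 / 17.43 = 1871 BTU/h

1870 BTU/h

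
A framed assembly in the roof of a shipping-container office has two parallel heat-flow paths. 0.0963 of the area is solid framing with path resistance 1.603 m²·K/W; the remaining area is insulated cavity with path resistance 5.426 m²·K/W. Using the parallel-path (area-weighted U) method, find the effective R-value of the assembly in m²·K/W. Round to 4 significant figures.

U_eff = 0.9037/5.426 + 0.0963/1.603 = 0.16655 + 0.060075 = 0.22662
R_eff = 1/U_eff = 4.4126 m²·K/W

4.413 m²·K/W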